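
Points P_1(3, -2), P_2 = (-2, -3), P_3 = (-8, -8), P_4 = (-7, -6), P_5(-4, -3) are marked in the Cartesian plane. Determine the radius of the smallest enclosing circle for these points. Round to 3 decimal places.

6.265

By Welzl's lemma the MEC is supported by two points (diametrically opposite) or three points (on a circumcircle).
The farthest pair is P_1–P_3 with squared distance 157. The circle on this segment as diameter has centre (-2.5, -5) and r² = 157/4 = 39.25.
Check P_2: distance² to centre = 4.25 ≤ 39.25, so it lies inside.
All remaining points lie in this disk, and no smaller disk contains both endpoints, so this is the minimum enclosing circle.
r = √(39.25) ≈ 6.265.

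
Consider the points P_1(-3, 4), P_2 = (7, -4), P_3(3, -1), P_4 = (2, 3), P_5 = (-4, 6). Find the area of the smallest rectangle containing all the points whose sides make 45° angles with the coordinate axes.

In coordinates u = x + y, v = x − y the rectangle is axis-aligned; the map (x,y)→(u,v) scales areas by 2.
u-values: 1, 3, 2, 5, 2; range = 5 − 1 = 4.
v-values: -7, 11, 4, -1, -10; range = 11 − (-10) = 21.
Area = (4 × 21) / 2 = 42.

42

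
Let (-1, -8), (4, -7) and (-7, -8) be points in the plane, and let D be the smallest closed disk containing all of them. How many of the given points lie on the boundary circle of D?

2

Call the three points A, B, C in the order given.
Side lengths²: AB² = 26, AC² = 36, BC² = 122.
Since BC² = 122 ≥ 36 + 26 = 62, the angle opposite BC is not acute, so the smallest enclosing circle has BC as diameter.
Centre = midpoint of BC = (-1.5, -7.5), r² = 122/4 = 30.5.
The points at distance exactly r from the centre are (4, -7), (-7, -8) — 2 points.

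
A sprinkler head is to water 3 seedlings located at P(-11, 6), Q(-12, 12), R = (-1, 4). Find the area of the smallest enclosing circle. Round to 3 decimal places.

Side lengths²: PQ² = 37, PR² = 104, QR² = 185.
Since QR² = 185 ≥ 104 + 37 = 141, the angle opposite QR is not acute, so the smallest enclosing circle has QR as diameter.
Centre = midpoint of QR = (-6.5, 8), r² = 185/4 = 46.25.
Area = π·r² = π·46.25 ≈ 145.299.

145.299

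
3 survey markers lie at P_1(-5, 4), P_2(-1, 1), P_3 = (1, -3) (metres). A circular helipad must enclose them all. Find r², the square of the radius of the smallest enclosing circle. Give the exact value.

Side lengths²: P_1P_2² = 25, P_1P_3² = 85, P_2P_3² = 20.
Since P_1P_3² = 85 ≥ 25 + 20 = 45, the angle opposite P_1P_3 is not acute, so the smallest enclosing circle has P_1P_3 as diameter.
Centre = midpoint of P_1P_3 = (-2, 0.5), r² = 85/4 = 21.25.

21.25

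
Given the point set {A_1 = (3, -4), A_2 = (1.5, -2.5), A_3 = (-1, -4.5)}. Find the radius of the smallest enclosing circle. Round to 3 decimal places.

Side lengths²: A_1A_2² = 4.5, A_1A_3² = 16.25, A_2A_3² = 10.25.
Since A_1A_3² = 16.25 ≥ 10.25 + 4.5 = 14.75, the angle opposite A_1A_3 is not acute, so the smallest enclosing circle has A_1A_3 as diameter.
Centre = midpoint of A_1A_3 = (1, -4.25), r² = 16.25/4 = 4.0625.
r = √(4.0625) ≈ 2.016.

2.016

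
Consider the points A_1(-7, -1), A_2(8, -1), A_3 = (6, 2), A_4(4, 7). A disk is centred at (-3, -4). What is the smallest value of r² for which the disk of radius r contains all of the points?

The required radius is the distance from (-3, -4) to the farthest point.
Squared distances: 25, 130, 117, 170.
Maximum is 170, attained at A_4.

170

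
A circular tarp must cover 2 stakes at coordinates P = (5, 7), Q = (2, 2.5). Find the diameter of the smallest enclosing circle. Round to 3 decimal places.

5.408

The smallest circle enclosing two points has them as diameter endpoints.
Centre = midpoint = (3.5, 4.75); r² = |PQ|²/4 = 29.25/4 = 7.3125.
Diameter = 2r = 2√(7.3125) ≈ 5.408.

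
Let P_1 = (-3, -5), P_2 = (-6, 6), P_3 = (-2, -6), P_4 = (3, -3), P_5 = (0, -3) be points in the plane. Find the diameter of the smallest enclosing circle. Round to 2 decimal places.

The minimum enclosing circle is determined by three boundary points: P_2, P_3, P_4.
Their circumcentre is (-2.5, 0.5) with r² = 42.5.
The farthest remaining point P_1 is at distance² 30.5 ≤ 42.5.
Diameter = 2r = 2√(42.5) ≈ 13.04.

13.04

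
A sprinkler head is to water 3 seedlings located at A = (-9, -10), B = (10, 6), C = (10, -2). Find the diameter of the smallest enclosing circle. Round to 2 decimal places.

Side lengths²: AB² = 617, AC² = 425, BC² = 64.
Since AB² = 617 ≥ 425 + 64 = 489, the angle opposite AB is not acute, so the smallest enclosing circle has AB as diameter.
Centre = midpoint of AB = (0.5, -2), r² = 617/4 = 154.25.
Diameter = 2r = 2√(154.25) ≈ 24.84.

24.84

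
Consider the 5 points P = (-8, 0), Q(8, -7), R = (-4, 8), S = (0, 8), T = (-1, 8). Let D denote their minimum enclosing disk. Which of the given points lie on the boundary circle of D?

The minimum enclosing circle is determined by three boundary points: P, Q, R.
Their circumcentre is (21/13, 5/26) with r² = 62525/676.
The farthest remaining point T is at distance² 45833/676 ≤ 62525/676.
The points at distance exactly r from the centre are P, Q, R — 3 points.

P, Q, R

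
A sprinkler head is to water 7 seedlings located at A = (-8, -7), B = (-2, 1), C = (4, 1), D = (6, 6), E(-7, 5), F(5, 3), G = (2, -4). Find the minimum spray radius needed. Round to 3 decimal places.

9.552

The farthest pair is A–D with squared distance 365. The circle on this segment as diameter has centre (-1, -0.5) and r² = 365/4 = 91.25.
Check B: distance² to centre = 3.25 ≤ 91.25, so it lies inside.
All remaining points lie in this disk, and no smaller disk contains both endpoints, so this is the minimum enclosing circle.
r = √(91.25) ≈ 9.552.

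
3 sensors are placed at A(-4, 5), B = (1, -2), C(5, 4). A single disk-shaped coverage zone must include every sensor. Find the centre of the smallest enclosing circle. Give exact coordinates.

Side lengths²: AB² = 74, AC² = 82, BC² = 52.
Since AC² = 82 < 74 + 52 = 126, the triangle is acute, so the smallest enclosing circle is the circumcircle.
Circumcentre = (9/29, 81/29), r² = 19721/841.
Centre = (9/29, 81/29).

(9/29, 81/29)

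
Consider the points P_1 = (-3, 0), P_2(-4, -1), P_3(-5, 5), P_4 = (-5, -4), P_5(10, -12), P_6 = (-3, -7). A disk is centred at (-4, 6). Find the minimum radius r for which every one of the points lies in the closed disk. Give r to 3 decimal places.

22.804

The required radius is the distance from (-4, 6) to the farthest point.
Squared distances: 37, 49, 2, 101, 520, 170.
Maximum is 520, attained at P_5.
r = √520 ≈ 22.804.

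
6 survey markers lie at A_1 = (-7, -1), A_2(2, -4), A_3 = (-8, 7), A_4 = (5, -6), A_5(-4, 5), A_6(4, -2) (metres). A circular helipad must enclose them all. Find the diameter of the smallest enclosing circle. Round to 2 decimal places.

18.38

By Welzl's lemma the MEC is supported by two points (diametrically opposite) or three points (on a circumcircle).
The farthest pair is A_3–A_4 with squared distance 338. The circle on this segment as diameter has centre (-1.5, 0.5) and r² = 338/4 = 84.5.
Check A_1: distance² to centre = 32.5 ≤ 84.5, so it lies inside.
All remaining points lie in this disk, and no smaller disk contains both endpoints, so this is the minimum enclosing circle.
Diameter = 2r = 2√(84.5) ≈ 18.38.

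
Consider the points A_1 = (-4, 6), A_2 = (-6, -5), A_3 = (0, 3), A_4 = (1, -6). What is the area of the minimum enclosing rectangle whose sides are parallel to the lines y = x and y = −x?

In coordinates u = x + y, v = x − y the rectangle is axis-aligned; the map (x,y)→(u,v) scales areas by 2.
u-values: 2, -11, 3, -5; range = 3 − (-11) = 14.
v-values: -10, -1, -3, 7; range = 7 − (-10) = 17.
Area = (14 × 17) / 2 = 119.

119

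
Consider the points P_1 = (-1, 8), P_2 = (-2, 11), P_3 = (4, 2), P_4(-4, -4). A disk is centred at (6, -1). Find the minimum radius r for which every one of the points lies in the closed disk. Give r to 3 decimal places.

14.422

The required radius is the distance from (6, -1) to the farthest point.
Squared distances: 130, 208, 13, 109.
Maximum is 208, attained at P_2.
r = √208 ≈ 14.422.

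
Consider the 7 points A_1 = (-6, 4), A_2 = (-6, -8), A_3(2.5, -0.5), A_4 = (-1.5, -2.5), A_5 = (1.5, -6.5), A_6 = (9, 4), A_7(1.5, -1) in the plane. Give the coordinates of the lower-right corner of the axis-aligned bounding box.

x-range [-6, 9], y-range [-8, 4].
The lower-right corner is (9, -8).

(9, -8)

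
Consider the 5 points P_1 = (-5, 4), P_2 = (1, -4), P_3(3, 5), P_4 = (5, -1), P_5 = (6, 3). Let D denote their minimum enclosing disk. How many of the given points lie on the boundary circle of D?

3

By Welzl's lemma the MEC is supported by two points (diametrically opposite) or three points (on a circumcircle).
The minimum enclosing circle is determined by three boundary points: P_1, P_2, P_5.
Their circumcentre is (14/41, 72/41) with r² = 56425/1681.
The farthest remaining point P_4 is at distance² 49250/1681 ≤ 56425/1681.
The points at distance exactly r from the centre are P_1, P_2, P_5 — 3 points.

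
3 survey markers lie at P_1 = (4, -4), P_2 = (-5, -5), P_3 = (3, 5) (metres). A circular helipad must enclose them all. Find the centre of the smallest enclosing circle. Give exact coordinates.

Side lengths²: P_1P_2² = 82, P_1P_3² = 82, P_2P_3² = 164.
Since P_2P_3² = 164 ≥ 82 + 82 = 164, the angle opposite P_2P_3 is not acute, so the smallest enclosing circle has P_2P_3 as diameter.
Centre = midpoint of P_2P_3 = (-1, 0), r² = 164/4 = 41.
Centre = (-1, 0).

(-1, 0)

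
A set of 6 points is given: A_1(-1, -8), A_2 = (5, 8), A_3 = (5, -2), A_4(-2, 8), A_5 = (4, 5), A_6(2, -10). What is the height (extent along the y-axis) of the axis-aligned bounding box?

18

max y = 8, min y = -10, so height = 18.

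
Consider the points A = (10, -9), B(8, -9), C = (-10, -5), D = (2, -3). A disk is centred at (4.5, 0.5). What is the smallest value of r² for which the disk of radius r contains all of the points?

240.5

The required radius is the distance from (4.5, 0.5) to the farthest point.
Squared distances: 120.5, 102.5, 240.5, 18.5.
Maximum is 240.5, attained at C.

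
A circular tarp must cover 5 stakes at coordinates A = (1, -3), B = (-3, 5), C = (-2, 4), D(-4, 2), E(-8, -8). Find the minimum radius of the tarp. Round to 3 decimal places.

The minimum enclosing circle of a finite set is fixed by two of the points (as a diameter) or three (as a circumcircle).
The farthest pair is B–E with squared distance 194. The circle on this segment as diameter has centre (-5.5, -1.5) and r² = 194/4 = 48.5.
Check A: distance² to centre = 44.5 ≤ 48.5, so it lies inside.
All remaining points lie in this disk, and no smaller disk contains both endpoints, so this is the minimum enclosing circle.
r = √(48.5) ≈ 6.964.

6.964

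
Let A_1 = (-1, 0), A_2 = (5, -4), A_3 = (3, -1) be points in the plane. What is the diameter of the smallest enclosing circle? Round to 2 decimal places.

Side lengths²: A_1A_2² = 52, A_1A_3² = 17, A_2A_3² = 13.
Since A_1A_2² = 52 ≥ 17 + 13 = 30, the angle opposite A_1A_2 is not acute, so the smallest enclosing circle has A_1A_2 as diameter.
Centre = midpoint of A_1A_2 = (2, -2), r² = 52/4 = 13.
Diameter = 2r = 2√13 ≈ 7.21.

7.21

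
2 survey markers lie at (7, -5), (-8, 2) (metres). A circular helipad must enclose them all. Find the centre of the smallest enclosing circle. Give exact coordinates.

The smallest circle enclosing two points has them as diameter endpoints.
Centre = midpoint = (-0.5, -1.5); r² = |(7, -5)−(-8, 2)|²/4 = 274/4 = 68.5.
Centre = (-0.5, -1.5).

(-0.5, -1.5)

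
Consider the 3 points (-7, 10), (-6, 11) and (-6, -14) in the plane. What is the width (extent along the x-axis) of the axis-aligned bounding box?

max x = -6, min x = -7, so width = 1.

1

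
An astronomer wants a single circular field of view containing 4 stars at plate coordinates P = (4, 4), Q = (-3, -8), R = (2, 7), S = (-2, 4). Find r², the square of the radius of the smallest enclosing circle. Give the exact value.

62.5

A smallest enclosing disk is always determined by at most three of the input points on its boundary.
The farthest pair is Q–R with squared distance 250. The circle on this segment as diameter has centre (-0.5, -0.5) and r² = 250/4 = 62.5.
Check P: distance² to centre = 40.5 ≤ 62.5, so it lies inside.
All remaining points lie in this disk, and no smaller disk contains both endpoints, so this is the minimum enclosing circle.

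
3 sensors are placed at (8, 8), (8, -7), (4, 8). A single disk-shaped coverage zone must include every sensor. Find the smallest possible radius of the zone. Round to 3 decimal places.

7.762

Call the three points A, B, C in the order given.
Side lengths²: AB² = 225, AC² = 16, BC² = 241.
Since BC² = 241 ≥ 225 + 16 = 241, the angle opposite BC is not acute, so the smallest enclosing circle has BC as diameter.
Centre = midpoint of BC = (6, 0.5), r² = 241/4 = 60.25.
r = √(60.25) ≈ 7.762.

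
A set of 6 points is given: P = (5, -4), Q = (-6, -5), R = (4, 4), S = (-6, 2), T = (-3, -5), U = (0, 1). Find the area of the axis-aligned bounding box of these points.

99

x ranges over [-6, 5], width 11.
y ranges over [-5, 4], height 9.
Area = 11 × 9 = 99.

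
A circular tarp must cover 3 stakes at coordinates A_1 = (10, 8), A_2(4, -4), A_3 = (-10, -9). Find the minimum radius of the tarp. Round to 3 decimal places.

13.124

Side lengths²: A_1A_2² = 180, A_1A_3² = 689, A_2A_3² = 221.
Since A_1A_3² = 689 ≥ 221 + 180 = 401, the angle opposite A_1A_3 is not acute, so the smallest enclosing circle has A_1A_3 as diameter.
Centre = midpoint of A_1A_3 = (0, -0.5), r² = 689/4 = 172.25.
r = √(172.25) ≈ 13.124.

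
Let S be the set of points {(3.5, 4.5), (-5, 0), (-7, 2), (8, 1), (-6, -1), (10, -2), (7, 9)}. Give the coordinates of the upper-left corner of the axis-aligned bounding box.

(-7, 9)

x-range [-7, 10], y-range [-2, 9].
The upper-left corner is (-7, 9).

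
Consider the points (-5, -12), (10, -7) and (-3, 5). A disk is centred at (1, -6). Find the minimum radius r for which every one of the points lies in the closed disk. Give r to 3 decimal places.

11.705

The required radius is the distance from (1, -6) to the farthest point.
Squared distances: 72, 82, 137.
Maximum is 137, attained at (-3, 5).
r = √137 ≈ 11.705.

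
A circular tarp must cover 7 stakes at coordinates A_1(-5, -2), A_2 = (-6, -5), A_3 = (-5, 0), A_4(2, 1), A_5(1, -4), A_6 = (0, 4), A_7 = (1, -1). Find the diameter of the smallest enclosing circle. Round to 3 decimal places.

10.817

By Welzl's lemma the MEC is supported by two points (diametrically opposite) or three points (on a circumcircle).
The farthest pair is A_2–A_6 with squared distance 117. The circle on this segment as diameter has centre (-3, -0.5) and r² = 117/4 = 29.25.
Check A_1: distance² to centre = 6.25 ≤ 29.25, so it lies inside.
All remaining points lie in this disk, and no smaller disk contains both endpoints, so this is the minimum enclosing circle.
Diameter = 2r = 2√(29.25) ≈ 10.817.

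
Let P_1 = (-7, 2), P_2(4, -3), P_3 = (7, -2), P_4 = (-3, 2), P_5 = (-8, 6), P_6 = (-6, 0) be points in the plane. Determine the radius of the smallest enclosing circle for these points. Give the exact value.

8.5

A smallest enclosing disk is always determined by at most three of the input points on its boundary.
The farthest pair is P_3–P_5 with squared distance 289. The circle on this segment as diameter has centre (-0.5, 2) and r² = 289/4 = 72.25.
Check P_1: distance² to centre = 42.25 ≤ 72.25, so it lies inside.
All remaining points lie in this disk, and no smaller disk contains both endpoints, so this is the minimum enclosing circle.
r = √(72.25) = 8.5.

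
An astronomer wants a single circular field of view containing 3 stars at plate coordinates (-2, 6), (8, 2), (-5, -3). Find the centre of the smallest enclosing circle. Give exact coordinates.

Call the three points A, B, C in the order given.
Side lengths²: AB² = 116, AC² = 90, BC² = 194.
Since BC² = 194 < 116 + 90 = 206, the triangle is acute, so the smallest enclosing circle is the circumcircle.
Circumcentre = (23/17, -2/17), r² = 14065/289.
Centre = (23/17, -2/17).

(23/17, -2/17)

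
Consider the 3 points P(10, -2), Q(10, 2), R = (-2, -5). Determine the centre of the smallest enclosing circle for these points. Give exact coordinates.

(4, -1.5)

Side lengths²: PQ² = 16, PR² = 153, QR² = 193.
Since QR² = 193 ≥ 153 + 16 = 169, the angle opposite QR is not acute, so the smallest enclosing circle has QR as diameter.
Centre = midpoint of QR = (4, -1.5), r² = 193/4 = 48.25.
Centre = (4, -1.5).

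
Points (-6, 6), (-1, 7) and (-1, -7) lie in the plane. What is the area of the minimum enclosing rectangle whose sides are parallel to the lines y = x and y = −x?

126

In coordinates u = x + y, v = x − y the rectangle is axis-aligned; the map (x,y)→(u,v) scales areas by 2.
u-values: 0, 6, -8; range = 6 − (-8) = 14.
v-values: -12, -8, 6; range = 6 − (-12) = 18.
Area = (14 × 18) / 2 = 126.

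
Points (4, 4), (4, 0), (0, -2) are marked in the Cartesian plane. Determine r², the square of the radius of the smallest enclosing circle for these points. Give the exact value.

13

Call the three points A, B, C in the order given.
Side lengths²: AB² = 16, AC² = 52, BC² = 20.
Since AC² = 52 ≥ 20 + 16 = 36, the angle opposite AC is not acute, so the smallest enclosing circle has AC as diameter.
Centre = midpoint of AC = (2, 1), r² = 52/4 = 13.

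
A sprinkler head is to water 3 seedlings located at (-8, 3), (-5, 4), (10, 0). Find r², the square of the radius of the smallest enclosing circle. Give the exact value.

Call the three points A, B, C in the order given.
Side lengths²: AB² = 10, AC² = 333, BC² = 241.
Since AC² = 333 ≥ 241 + 10 = 251, the angle opposite AC is not acute, so the smallest enclosing circle has AC as diameter.
Centre = midpoint of AC = (1, 1.5), r² = 333/4 = 83.25.

83.25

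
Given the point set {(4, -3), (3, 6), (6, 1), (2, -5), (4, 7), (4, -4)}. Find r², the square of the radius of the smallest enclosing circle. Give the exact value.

A smallest enclosing disk is always determined by at most three of the input points on its boundary.
The farthest pair is (2, -5)–(4, 7) with squared distance 148. The circle on this segment as diameter has centre (3, 1) and r² = 148/4 = 37.
Check (4, -3): distance² to centre = 17 ≤ 37, so it lies inside.
All remaining points lie in this disk, and no smaller disk contains both endpoints, so this is the minimum enclosing circle.

37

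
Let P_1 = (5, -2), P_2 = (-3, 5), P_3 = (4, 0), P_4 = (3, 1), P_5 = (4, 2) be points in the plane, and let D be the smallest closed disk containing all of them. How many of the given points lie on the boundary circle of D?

2

A smallest enclosing disk is always determined by at most three of the input points on its boundary.
The farthest pair is P_1–P_2 with squared distance 113. The circle on this segment as diameter has centre (1, 1.5) and r² = 113/4 = 28.25.
Check P_3: distance² to centre = 11.25 ≤ 28.25, so it lies inside.
All remaining points lie in this disk, and no smaller disk contains both endpoints, so this is the minimum enclosing circle.
The points at distance exactly r from the centre are P_1, P_2 — 2 points.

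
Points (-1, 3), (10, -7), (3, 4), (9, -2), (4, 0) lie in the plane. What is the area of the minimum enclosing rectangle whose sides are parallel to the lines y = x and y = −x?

52.5

In coordinates u = x + y, v = x − y the rectangle is axis-aligned; the map (x,y)→(u,v) scales areas by 2.
u-values: 2, 3, 7, 7, 4; range = 7 − 2 = 5.
v-values: -4, 17, -1, 11, 4; range = 17 − (-4) = 21.
Area = (5 × 21) / 2 = 52.5.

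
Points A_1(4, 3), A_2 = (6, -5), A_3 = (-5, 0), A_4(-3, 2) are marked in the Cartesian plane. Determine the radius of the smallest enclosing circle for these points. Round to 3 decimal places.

6.059

By Welzl's lemma the MEC is supported by two points (diametrically opposite) or three points (on a circumcircle).
The minimum enclosing circle is determined by three boundary points: A_1, A_2, A_3.
Their circumcentre is (9/13, -27/13) with r² = 6205/169.
The farthest remaining point A_4 is at distance² 5113/169 ≤ 6205/169.
r = √(6205/169) ≈ 6.059.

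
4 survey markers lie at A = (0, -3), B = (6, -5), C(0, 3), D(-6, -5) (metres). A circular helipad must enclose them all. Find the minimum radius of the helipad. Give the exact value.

6.25

The minimum enclosing circle of a finite set is fixed by two of the points (as a diameter) or three (as a circumcircle).
The minimum enclosing circle is determined by three boundary points: B, C, D.
Their circumcentre is (0, -3.25) with r² = 39.0625.
The farthest remaining point A is at distance² 0.0625 ≤ 39.0625.
r = √(39.0625) = 6.25.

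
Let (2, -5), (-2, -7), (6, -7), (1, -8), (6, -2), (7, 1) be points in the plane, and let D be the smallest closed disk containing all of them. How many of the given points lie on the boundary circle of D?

2

A smallest enclosing disk is always determined by at most three of the input points on its boundary.
The farthest pair is (-2, -7)–(7, 1) with squared distance 145. The circle on this segment as diameter has centre (2.5, -3) and r² = 145/4 = 36.25.
Check (2, -5): distance² to centre = 4.25 ≤ 36.25, so it lies inside.
All remaining points lie in this disk, and no smaller disk contains both endpoints, so this is the minimum enclosing circle.
The points at distance exactly r from the centre are (-2, -7), (7, 1) — 2 points.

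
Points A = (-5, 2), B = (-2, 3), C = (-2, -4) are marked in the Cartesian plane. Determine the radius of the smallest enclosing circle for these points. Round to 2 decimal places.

Side lengths²: AB² = 10, AC² = 45, BC² = 49.
Since BC² = 49 < 45 + 10 = 55, the triangle is acute, so the smallest enclosing circle is the circumcircle.
Circumcentre = (-2.5, -0.5), r² = 12.5.
r = √(12.5) ≈ 3.54.

3.54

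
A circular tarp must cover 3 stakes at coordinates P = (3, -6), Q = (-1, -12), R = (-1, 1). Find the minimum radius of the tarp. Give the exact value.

6.5

Side lengths²: PQ² = 52, PR² = 65, QR² = 169.
Since QR² = 169 ≥ 65 + 52 = 117, the angle opposite QR is not acute, so the smallest enclosing circle has QR as diameter.
Centre = midpoint of QR = (-1, -5.5), r² = 169/4 = 42.25.
r = √(42.25) = 6.5.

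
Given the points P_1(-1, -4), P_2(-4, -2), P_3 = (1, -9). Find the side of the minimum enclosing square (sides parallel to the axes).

7

The bounding box has width 5 and height 7.
An axis-aligned square enclosing the set must have side ≥ max(width, height).
So the minimum side is max(5, 7) = 7.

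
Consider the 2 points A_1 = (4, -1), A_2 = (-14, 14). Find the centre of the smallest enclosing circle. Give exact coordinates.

(-5, 6.5)

The smallest circle enclosing two points has them as diameter endpoints.
Centre = midpoint = (-5, 6.5); r² = |A_1A_2|²/4 = 549/4 = 137.25.
Centre = (-5, 6.5).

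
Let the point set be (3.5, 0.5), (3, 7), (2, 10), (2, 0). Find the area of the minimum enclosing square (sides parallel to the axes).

100

The bounding box has width 1.5 and height 10.
An axis-aligned square enclosing the set must have side ≥ max(width, height).
So the minimum side is max(1.5, 10) = 10.
Area = 10² = 100.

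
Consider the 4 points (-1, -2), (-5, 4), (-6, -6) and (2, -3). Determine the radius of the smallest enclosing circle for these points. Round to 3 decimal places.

A smallest enclosing disk is always determined by at most three of the input points on its boundary.
The minimum enclosing circle is determined by three boundary points: (-5, 4), (-6, -6), (2, -3).
Their circumcentre is (-71/22, -27/22) with r² = 7373/242.
The farthest remaining point (-1, -2) is at distance² 1345/242 ≤ 7373/242.
r = √(7373/242) ≈ 5.520.

5.520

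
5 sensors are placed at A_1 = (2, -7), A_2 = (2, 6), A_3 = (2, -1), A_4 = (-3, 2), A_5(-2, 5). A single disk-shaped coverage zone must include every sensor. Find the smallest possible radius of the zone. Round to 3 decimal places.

The minimum enclosing circle is determined by three boundary points: A_1, A_2, A_5.
Their circumcentre is (1.5, -0.5) with r² = 42.5.
The farthest remaining point A_4 is at distance² 26.5 ≤ 42.5.
r = √(42.5) ≈ 6.519.

6.519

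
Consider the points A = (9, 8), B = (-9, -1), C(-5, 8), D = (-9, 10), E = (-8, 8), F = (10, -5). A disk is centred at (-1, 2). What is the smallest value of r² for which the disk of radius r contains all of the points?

170

The required radius is the distance from (-1, 2) to the farthest point.
Squared distances: 136, 73, 52, 128, 85, 170.
Maximum is 170, attained at F.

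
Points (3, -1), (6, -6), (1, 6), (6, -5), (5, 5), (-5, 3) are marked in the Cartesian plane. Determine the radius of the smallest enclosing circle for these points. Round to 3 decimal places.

A smallest enclosing disk is always determined by at most three of the input points on its boundary.
The minimum enclosing circle is determined by three boundary points: (6, -6), (5, 5), (-5, 3).
Their circumcentre is (55/56, -51/56) with r² = 80093/1568.
The farthest remaining point (1, 6) is at distance² 74885/1568 ≤ 80093/1568.
r = √(80093/1568) ≈ 7.147.

7.147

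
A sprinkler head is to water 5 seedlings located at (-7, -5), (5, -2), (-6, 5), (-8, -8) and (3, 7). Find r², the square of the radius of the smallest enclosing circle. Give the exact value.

By Welzl's lemma the MEC is supported by two points (diametrically opposite) or three points (on a circumcircle).
The farthest pair is (-8, -8)–(3, 7) with squared distance 346. The circle on this segment as diameter has centre (-2.5, -0.5) and r² = 346/4 = 86.5.
Check (-7, -5): distance² to centre = 40.5 ≤ 86.5, so it lies inside.
All remaining points lie in this disk, and no smaller disk contains both endpoints, so this is the minimum enclosing circle.

86.5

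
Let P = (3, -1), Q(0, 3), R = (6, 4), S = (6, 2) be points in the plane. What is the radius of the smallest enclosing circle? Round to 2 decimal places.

3.28

The minimum enclosing circle of a finite set is fixed by two of the points (as a diameter) or three (as a circumcircle).
The minimum enclosing circle is determined by three boundary points: P, Q, R.
Their circumcentre is (173/54, 41/18) with r² = 15725/1458.
The farthest remaining point S is at distance² 11513/1458 ≤ 15725/1458.
r = √(15725/1458) ≈ 3.28.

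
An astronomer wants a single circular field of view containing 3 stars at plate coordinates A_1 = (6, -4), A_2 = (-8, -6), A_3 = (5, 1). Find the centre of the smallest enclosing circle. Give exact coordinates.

(-47/36, -103/36)

Side lengths²: A_1A_2² = 200, A_1A_3² = 26, A_2A_3² = 218.
Since A_2A_3² = 218 < 200 + 26 = 226, the triangle is acute, so the smallest enclosing circle is the circumcircle.
Circumcentre = (-47/36, -103/36), r² = 35425/648.
Centre = (-47/36, -103/36).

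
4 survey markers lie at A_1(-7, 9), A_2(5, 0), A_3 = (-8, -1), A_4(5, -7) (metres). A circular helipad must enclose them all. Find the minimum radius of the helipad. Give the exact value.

The minimum enclosing circle of a finite set is fixed by two of the points (as a diameter) or three (as a circumcircle).
The farthest pair is A_1–A_4 with squared distance 400. The circle on this segment as diameter has centre (-1, 1) and r² = 400/4 = 100.
Check A_2: distance² to centre = 37 ≤ 100, so it lies inside.
All remaining points lie in this disk, and no smaller disk contains both endpoints, so this is the minimum enclosing circle.
r = √100 = 10.

10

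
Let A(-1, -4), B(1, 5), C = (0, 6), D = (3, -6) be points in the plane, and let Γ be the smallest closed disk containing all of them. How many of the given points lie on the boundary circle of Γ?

2

By Welzl's lemma the MEC is supported by two points (diametrically opposite) or three points (on a circumcircle).
The farthest pair is C–D with squared distance 153. The circle on this segment as diameter has centre (1.5, 0) and r² = 153/4 = 38.25.
Check A: distance² to centre = 22.25 ≤ 38.25, so it lies inside.
All remaining points lie in this disk, and no smaller disk contains both endpoints, so this is the minimum enclosing circle.
The points at distance exactly r from the centre are C, D — 2 points.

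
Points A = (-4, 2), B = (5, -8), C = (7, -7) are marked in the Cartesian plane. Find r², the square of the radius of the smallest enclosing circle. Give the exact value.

50.5

Side lengths²: AB² = 181, AC² = 202, BC² = 5.
Since AC² = 202 ≥ 181 + 5 = 186, the angle opposite AC is not acute, so the smallest enclosing circle has AC as diameter.
Centre = midpoint of AC = (1.5, -2.5), r² = 202/4 = 50.5.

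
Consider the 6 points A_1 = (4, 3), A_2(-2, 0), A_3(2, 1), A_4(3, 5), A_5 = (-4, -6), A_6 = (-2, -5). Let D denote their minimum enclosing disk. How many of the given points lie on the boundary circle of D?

2

The minimum enclosing circle of a finite set is fixed by two of the points (as a diameter) or three (as a circumcircle).
The farthest pair is A_4–A_5 with squared distance 170. The circle on this segment as diameter has centre (-0.5, -0.5) and r² = 170/4 = 42.5.
Check A_1: distance² to centre = 32.5 ≤ 42.5, so it lies inside.
All remaining points lie in this disk, and no smaller disk contains both endpoints, so this is the minimum enclosing circle.
The points at distance exactly r from the centre are A_4, A_5 — 2 points.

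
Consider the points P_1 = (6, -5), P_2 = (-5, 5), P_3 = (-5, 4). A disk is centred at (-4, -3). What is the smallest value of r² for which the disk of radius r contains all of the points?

The required radius is the distance from (-4, -3) to the farthest point.
Squared distances: 104, 65, 50.
Maximum is 104, attained at P_1.

104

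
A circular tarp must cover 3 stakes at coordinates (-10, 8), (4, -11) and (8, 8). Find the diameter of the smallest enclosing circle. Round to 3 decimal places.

Call the three points A, B, C in the order given.
Side lengths²: AB² = 557, AC² = 324, BC² = 377.
Since AB² = 557 < 377 + 324 = 701, the triangle is acute, so the smallest enclosing circle is the circumcircle.
Circumcentre = (-1, -1/38), r² = 209989/1444.
Diameter = 2r = 2√(209989/1444) ≈ 24.118.

24.118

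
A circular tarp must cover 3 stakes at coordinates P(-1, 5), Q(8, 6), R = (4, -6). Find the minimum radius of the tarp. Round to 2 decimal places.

6.65

Side lengths²: PQ² = 82, PR² = 146, QR² = 160.
Since QR² = 160 < 146 + 82 = 228, the triangle is acute, so the smallest enclosing circle is the circumcircle.
Circumcentre = (105/26, 17/26), r² = 14965/338.
r = √(14965/338) ≈ 6.65.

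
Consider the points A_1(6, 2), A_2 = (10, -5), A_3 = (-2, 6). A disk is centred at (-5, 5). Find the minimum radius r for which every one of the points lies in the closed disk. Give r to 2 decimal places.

18.03

The required radius is the distance from (-5, 5) to the farthest point.
Squared distances: 130, 325, 10.
Maximum is 325, attained at A_2.
r = √325 ≈ 18.03.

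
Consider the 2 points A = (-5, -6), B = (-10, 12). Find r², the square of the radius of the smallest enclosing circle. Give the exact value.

87.25

The smallest circle enclosing two points has them as diameter endpoints.
Centre = midpoint = (-7.5, 3); r² = |AB|²/4 = 349/4 = 87.25.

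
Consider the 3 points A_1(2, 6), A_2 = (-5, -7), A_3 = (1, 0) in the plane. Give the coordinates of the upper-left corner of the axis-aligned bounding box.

x-range [-5, 2], y-range [-7, 6].
The upper-left corner is (-5, 6).

(-5, 6)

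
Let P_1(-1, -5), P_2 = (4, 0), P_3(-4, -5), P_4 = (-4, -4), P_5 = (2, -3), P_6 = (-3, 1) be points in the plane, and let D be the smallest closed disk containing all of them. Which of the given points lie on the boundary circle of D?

The minimum enclosing circle of a finite set is fixed by two of the points (as a diameter) or three (as a circumcircle).
The farthest pair is P_2–P_3 with squared distance 89. The circle on this segment as diameter has centre (0, -2.5) and r² = 89/4 = 22.25.
Check P_1: distance² to centre = 7.25 ≤ 22.25, so it lies inside.
All remaining points lie in this disk, and no smaller disk contains both endpoints, so this is the minimum enclosing circle.
The points at distance exactly r from the centre are P_2, P_3 — 2 points.

P_2, P_3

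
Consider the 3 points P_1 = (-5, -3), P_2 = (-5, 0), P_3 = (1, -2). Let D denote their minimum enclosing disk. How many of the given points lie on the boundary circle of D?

3

Side lengths²: P_1P_2² = 9, P_1P_3² = 37, P_2P_3² = 40.
Since P_2P_3² = 40 < 37 + 9 = 46, the triangle is acute, so the smallest enclosing circle is the circumcircle.
Circumcentre = (-13/6, -1.5), r² = 185/18.
The points at distance exactly r from the centre are P_1, P_2, P_3 — 3 points.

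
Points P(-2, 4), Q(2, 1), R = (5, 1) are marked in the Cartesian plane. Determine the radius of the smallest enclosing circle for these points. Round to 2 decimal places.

3.81

Side lengths²: PQ² = 25, PR² = 58, QR² = 9.
Since PR² = 58 ≥ 25 + 9 = 34, the angle opposite PR is not acute, so the smallest enclosing circle has PR as diameter.
Centre = midpoint of PR = (1.5, 2.5), r² = 58/4 = 14.5.
r = √(14.5) ≈ 3.81.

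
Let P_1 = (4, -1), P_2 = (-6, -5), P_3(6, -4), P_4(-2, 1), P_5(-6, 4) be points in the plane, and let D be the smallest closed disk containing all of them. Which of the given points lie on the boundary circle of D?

P_2, P_3, P_5

The minimum enclosing circle is determined by three boundary points: P_2, P_3, P_5.
Their circumcentre is (-1/3, -0.5) with r² = 1885/36.
The farthest remaining point P_1 is at distance² 685/36 ≤ 1885/36.
The points at distance exactly r from the centre are P_2, P_3, P_5 — 3 points.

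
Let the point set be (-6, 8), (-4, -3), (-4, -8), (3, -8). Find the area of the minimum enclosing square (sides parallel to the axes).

The bounding box has width 9 and height 16.
An axis-aligned square enclosing the set must have side ≥ max(width, height).
So the minimum side is max(9, 16) = 16.
Area = 16² = 256.

256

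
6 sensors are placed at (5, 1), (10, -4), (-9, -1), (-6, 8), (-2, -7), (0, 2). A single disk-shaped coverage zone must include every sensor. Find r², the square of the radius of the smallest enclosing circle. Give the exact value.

925/9

By Welzl's lemma the MEC is supported by two points (diametrically opposite) or three points (on a circumcircle).
The minimum enclosing circle is determined by three boundary points: (10, -4), (-9, -1), (-6, 8).
Their circumcentre is (1, 2/3) with r² = 925/9.
The farthest remaining point (-2, -7) is at distance² 610/9 ≤ 925/9.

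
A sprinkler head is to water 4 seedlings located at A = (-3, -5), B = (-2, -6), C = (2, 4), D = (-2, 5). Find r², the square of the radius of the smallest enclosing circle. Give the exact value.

By Welzl's lemma the MEC is supported by two points (diametrically opposite) or three points (on a circumcircle).
The minimum enclosing circle is determined by three boundary points: B, C, D.
Their circumcentre is (-1.25, -0.5) with r² = 30.8125.
The farthest remaining point A is at distance² 23.3125 ≤ 30.8125.

30.8125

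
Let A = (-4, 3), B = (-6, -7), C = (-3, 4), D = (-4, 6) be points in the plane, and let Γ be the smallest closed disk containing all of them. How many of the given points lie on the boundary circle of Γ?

2

The farthest pair is B–D with squared distance 173. The circle on this segment as diameter has centre (-5, -0.5) and r² = 173/4 = 43.25.
Check A: distance² to centre = 13.25 ≤ 43.25, so it lies inside.
All remaining points lie in this disk, and no smaller disk contains both endpoints, so this is the minimum enclosing circle.
The points at distance exactly r from the centre are B, D — 2 points.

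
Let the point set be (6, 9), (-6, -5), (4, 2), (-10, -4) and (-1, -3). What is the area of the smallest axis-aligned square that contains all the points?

256

The bounding box has width 16 and height 14.
An axis-aligned square enclosing the set must have side ≥ max(width, height).
So the minimum side is max(16, 14) = 16.
Area = 16² = 256.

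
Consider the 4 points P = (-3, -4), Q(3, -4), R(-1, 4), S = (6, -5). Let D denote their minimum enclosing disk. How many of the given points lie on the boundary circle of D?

3

By Welzl's lemma the MEC is supported by two points (diametrically opposite) or three points (on a circumcircle).
The minimum enclosing circle is determined by three boundary points: P, R, S.
Their circumcentre is (70/37, -36/37) with r² = 45305/1369.
The farthest remaining point Q is at distance² 14225/1369 ≤ 45305/1369.
The points at distance exactly r from the centre are P, R, S — 3 points.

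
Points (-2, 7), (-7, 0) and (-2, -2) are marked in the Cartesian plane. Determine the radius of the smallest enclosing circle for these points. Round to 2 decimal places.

4.63

Call the three points A, B, C in the order given.
Side lengths²: AB² = 74, AC² = 81, BC² = 29.
Since AC² = 81 < 74 + 29 = 103, the triangle is acute, so the smallest enclosing circle is the circumcircle.
Circumcentre = (-3.1, 2.5), r² = 21.46.
r = √(21.46) ≈ 4.63.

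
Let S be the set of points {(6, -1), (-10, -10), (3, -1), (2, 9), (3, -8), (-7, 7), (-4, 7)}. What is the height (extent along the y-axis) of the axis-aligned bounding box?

19

max y = 9, min y = -10, so height = 19.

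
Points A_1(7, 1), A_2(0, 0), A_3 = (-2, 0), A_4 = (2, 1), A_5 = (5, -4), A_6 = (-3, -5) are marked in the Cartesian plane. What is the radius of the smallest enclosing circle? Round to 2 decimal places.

5.83

By Welzl's lemma the MEC is supported by two points (diametrically opposite) or three points (on a circumcircle).
The farthest pair is A_1–A_6 with squared distance 136. The circle on this segment as diameter has centre (2, -2) and r² = 136/4 = 34.
Check A_2: distance² to centre = 8 ≤ 34, so it lies inside.
All remaining points lie in this disk, and no smaller disk contains both endpoints, so this is the minimum enclosing circle.
r = √34 ≈ 5.83.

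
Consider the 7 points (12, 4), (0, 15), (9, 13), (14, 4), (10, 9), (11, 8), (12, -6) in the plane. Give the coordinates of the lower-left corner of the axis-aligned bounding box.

(0, -6)

x-range [0, 14], y-range [-6, 15].
The lower-left corner is (0, -6).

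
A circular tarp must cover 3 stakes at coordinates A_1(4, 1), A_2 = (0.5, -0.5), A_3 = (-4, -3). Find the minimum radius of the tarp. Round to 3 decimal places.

4.472

Side lengths²: A_1A_2² = 14.5, A_1A_3² = 80, A_2A_3² = 26.5.
Since A_1A_3² = 80 ≥ 26.5 + 14.5 = 41, the angle opposite A_1A_3 is not acute, so the smallest enclosing circle has A_1A_3 as diameter.
Centre = midpoint of A_1A_3 = (0, -1), r² = 80/4 = 20.
r = √20 ≈ 4.472.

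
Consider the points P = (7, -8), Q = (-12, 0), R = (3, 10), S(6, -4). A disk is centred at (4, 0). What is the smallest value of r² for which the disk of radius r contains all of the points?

256

The required radius is the distance from (4, 0) to the farthest point.
Squared distances: 73, 256, 101, 20.
Maximum is 256, attained at Q.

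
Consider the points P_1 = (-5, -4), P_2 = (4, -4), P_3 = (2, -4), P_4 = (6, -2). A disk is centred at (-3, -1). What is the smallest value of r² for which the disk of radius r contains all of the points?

82

The required radius is the distance from (-3, -1) to the farthest point.
Squared distances: 13, 58, 34, 82.
Maximum is 82, attained at P_4.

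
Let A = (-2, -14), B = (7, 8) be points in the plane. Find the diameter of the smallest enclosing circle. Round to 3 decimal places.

23.770

The smallest circle enclosing two points has them as diameter endpoints.
Centre = midpoint = (2.5, -3); r² = |AB|²/4 = 565/4 = 141.25.
Diameter = 2r = 2√(141.25) ≈ 23.770.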